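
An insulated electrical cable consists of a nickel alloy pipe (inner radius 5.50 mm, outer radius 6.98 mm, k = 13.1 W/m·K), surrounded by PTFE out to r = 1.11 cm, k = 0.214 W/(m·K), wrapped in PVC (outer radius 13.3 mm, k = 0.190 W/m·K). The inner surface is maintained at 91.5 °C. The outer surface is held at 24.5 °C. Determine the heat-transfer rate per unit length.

Treat each layer as a resistance in series:
  R'_nickel alloy = ln(0.00698/0.00550)/(2πk) = 0.2383/(2π·13.1) = 0.002895 m·K/W
  R'_PTFE = ln(0.0111/0.00698)/(2πk) = 0.4639/(2π·0.214) = 0.3450 m·K/W
  R'_PVC = ln(0.0133/0.0111)/(2πk) = 0.1808/(2π·0.190) = 0.1515 m·K/W
ΣR = 0.002895 + 0.3450 + 0.1515 = 0.4994 m·K/W
Q' = ΔT/ΣR = (91.5 °C − 24.5 °C)/0.4994 = 134 W/m

Q' = 134 W/m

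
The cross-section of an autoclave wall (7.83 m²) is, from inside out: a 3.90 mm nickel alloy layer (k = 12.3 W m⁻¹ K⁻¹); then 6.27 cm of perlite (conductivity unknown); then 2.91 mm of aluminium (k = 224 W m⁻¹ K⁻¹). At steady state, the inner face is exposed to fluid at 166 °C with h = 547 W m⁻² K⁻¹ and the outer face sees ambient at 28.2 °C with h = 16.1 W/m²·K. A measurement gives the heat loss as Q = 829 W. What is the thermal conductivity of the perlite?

ΣR = ΔT/Q = |166 − 28.2|/829 = 0.1662 K/W
Known resistances:
  R_conv,in = 1/(hA) = 1/(547·7.83) = 2.335×10^-4 K/W
  R_nickel alloy = L/(kA) = 0.00390/(12.3·7.83) = 4.049×10^-5 K/W
  R_aluminium = L/(kA) = 0.00291/(224·7.83) = 1.659×10^-6 K/W
  R_conv,out = 1/(hA) = 1/(16.1·7.83) = 0.007933 K/W
R_perlite = ΣR − ΣR_known = 0.1662 − 0.008209 = 0.1580 K/W
L/(kA) = 0.1580 ⇒ k = 0.0627/(0.1580·7.83) = 0.0507 W/m·K

k = 0.0507 W/m·K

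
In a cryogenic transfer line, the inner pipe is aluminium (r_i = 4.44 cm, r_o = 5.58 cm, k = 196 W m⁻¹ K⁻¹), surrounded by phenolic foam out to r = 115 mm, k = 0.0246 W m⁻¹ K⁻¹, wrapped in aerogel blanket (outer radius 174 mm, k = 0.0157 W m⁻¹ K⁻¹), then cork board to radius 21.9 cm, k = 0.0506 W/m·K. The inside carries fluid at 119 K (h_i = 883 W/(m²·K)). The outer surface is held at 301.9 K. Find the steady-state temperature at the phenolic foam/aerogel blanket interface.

Series thermal resistances, inner to outer:
  R'_conv,in = 1/(2πr h) = 1/(2π·0.0444·883) = 0.004060 m·K/W
  R'_aluminium = ln(0.0558/0.0444)/(2πk) = 0.2285/(2π·196) = 1.856×10^-4 m·K/W
  R'_phenolic foam = ln(0.115/0.0558)/(2πk) = 0.7232/(2π·0.0246) = 4.679 m·K/W
  R'_aerogel blanket = ln(0.174/0.115)/(2πk) = 0.4141/(2π·0.0157) = 4.198 m·K/W
  R'_cork board = ln(0.219/0.174)/(2πk) = 0.2300/(2π·0.0506) = 0.7235 m·K/W
ΣR = 0.004060 + 1.856×10^-4 + 4.679 + 4.198 + 0.7235 = 9.605 m·K/W
Q' = ΔT/ΣR = (119 K − 301.9 K)/9.605 = -19.04 W/m
From the inner boundary to the phenolic foam/aerogel blanket interface, ΣR_partial = 4.683 m·K/W.
T_interface = T_in − Q'·ΣR_partial = 119 K − (-19.04)(4.683) = 208.2 K

T = 208.2 K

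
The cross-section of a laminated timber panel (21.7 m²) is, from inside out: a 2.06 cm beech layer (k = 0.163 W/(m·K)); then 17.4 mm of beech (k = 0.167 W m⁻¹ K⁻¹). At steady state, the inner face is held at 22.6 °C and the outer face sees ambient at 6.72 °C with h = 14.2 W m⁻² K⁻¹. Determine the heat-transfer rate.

Resistance network (inner→outer):
  R_beech = L/(kA) = 0.0206/(0.163·21.7) = 0.005824 K/W
  R_beech = L/(kA) = 0.0174/(0.167·21.7) = 0.004801 K/W
  R_conv,out = 1/(hA) = 1/(14.2·21.7) = 0.003245 K/W
ΣR = 0.005824 + 0.004801 + 0.003245 = 0.01387 K/W
Q = ΔT/ΣR = (22.6 °C − 6.72 °C)/0.01387 = 1140 W

Q = 1140 W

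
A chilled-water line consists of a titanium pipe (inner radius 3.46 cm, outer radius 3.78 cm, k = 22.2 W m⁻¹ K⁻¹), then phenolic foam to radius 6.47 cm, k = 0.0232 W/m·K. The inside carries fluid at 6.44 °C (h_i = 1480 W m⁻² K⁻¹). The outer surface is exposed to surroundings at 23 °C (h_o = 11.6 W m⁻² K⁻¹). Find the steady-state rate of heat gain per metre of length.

Q' = 4.24 W/m

Treat each layer as a resistance in series:
  R'_conv,in = 1/(2πr h) = 1/(2π·0.0346·1480) = 0.003108 m·K/W
  R'_titanium = ln(0.0378/0.0346)/(2πk) = 0.08846/(2π·22.2) = 6.341×10^-4 m·K/W
  R'_phenolic foam = ln(0.0647/0.0378)/(2πk) = 0.5375/(2π·0.0232) = 3.687 m·K/W
  R'_conv,out = 1/(2πr h) = 1/(2π·0.0647·11.6) = 0.2121 m·K/W
ΣR = 0.003108 + 6.341×10^-4 + 3.687 + 0.2121 = 3.903 m·K/W
Q' = ΔT/ΣR = (6.44 °C − 23 °C)/3.903 = -4.24 W/m
(Negative Q' ⇒ heat flows inward; heat gain = 4.24 W/m.)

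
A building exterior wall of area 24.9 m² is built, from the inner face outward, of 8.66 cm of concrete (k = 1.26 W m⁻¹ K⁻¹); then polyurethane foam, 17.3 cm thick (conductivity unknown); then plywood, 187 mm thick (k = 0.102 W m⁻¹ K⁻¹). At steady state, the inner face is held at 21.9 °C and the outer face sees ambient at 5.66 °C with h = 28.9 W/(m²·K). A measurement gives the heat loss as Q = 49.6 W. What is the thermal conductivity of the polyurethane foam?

k = 0.0278 W/m·K

ΣR = ΔT/Q = |21.9 − 5.66|/49.6 = 0.3274 K/W
Known resistances:
  R_concrete = L/(kA) = 0.0866/(1.26·24.9) = 0.002760 K/W
  R_plywood = L/(kA) = 0.187/(0.102·24.9) = 0.07363 K/W
  R_conv,out = 1/(hA) = 1/(28.9·24.9) = 0.001390 K/W
R_polyurethane foam = ΣR − ΣR_known = 0.3274 − 0.07778 = 0.2496 K/W
L/(kA) = 0.2496 ⇒ k = 0.173/(0.2496·24.9) = 0.0278 W/m·K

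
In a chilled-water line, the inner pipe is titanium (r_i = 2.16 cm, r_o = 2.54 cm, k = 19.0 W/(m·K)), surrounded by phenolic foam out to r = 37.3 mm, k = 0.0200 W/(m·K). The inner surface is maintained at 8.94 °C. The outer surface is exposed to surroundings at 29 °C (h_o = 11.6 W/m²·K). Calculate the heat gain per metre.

Treat each layer as a resistance in series:
  R'_titanium = ln(0.0254/0.0216)/(2πk) = 0.1621/(2π·19.0) = 0.001357 m·K/W
  R'_phenolic foam = ln(0.0373/0.0254)/(2πk) = 0.3842/(2π·0.0200) = 3.058 m·K/W
  R'_conv,out = 1/(2πr h) = 1/(2π·0.0373·11.6) = 0.3678 m·K/W
ΣR = 0.001357 + 3.058 + 0.3678 = 3.427 m·K/W
Q' = ΔT/ΣR = (8.94 °C − 29 °C)/3.427 = -5.85 W/m
(Negative Q' ⇒ heat flows inward; heat gain = 5.85 W/m.)

Q' = 5.85 W/m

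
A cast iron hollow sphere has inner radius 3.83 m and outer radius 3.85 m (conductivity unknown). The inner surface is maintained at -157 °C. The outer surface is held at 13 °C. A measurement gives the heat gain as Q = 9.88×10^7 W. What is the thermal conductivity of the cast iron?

ΣR = ΔT/Q = |-157 − 13|/9.88×10^7 = 1.721×10^-6 K/W
(1/r₁−1/r₂)/(4πk) = 1.721×10^-6 ⇒ k = 0.001356/(4π·1.721×10^-6) = 62.7 W/m·K

k = 62.7 W/m·K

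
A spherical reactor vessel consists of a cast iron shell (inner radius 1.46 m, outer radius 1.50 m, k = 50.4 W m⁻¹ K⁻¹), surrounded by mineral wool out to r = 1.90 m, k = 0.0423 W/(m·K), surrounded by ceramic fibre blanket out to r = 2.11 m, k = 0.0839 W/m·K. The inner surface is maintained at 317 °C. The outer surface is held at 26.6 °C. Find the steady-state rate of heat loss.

Series thermal resistances, inner to outer:
  R_cast iron = (1/1.46 − 1/1.50)/(4πk) = 0.01826/(4π·50.4) = 2.884×10^-5 K/W
  R_mineral wool = (1/1.50 − 1/1.90)/(4πk) = 0.1404/(4π·0.0423) = 0.2640 K/W
  R_ceramic fibre blanket = (1/1.90 − 1/2.11)/(4πk) = 0.05238/(4π·0.0839) = 0.04968 K/W
ΣR = 2.884×10^-5 + 0.2640 + 0.04968 = 0.3137 K/W
Q = ΔT/ΣR = (317 °C − 26.6 °C)/0.3137 = 926 W

Q = 926 W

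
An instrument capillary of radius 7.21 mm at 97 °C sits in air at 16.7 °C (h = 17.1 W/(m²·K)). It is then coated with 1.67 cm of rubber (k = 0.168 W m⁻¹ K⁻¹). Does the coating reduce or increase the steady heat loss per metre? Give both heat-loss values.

reduces: 62.2 → 52.7 W/m

Critical radius for a cylinder: r_cr = k/h = 0.00982 m = 0.982 cm.
Outer radius after coating: r₂ = 0.00721 + 0.0167 = 0.02391 m.
r₁ < r_cr < r₂: heat loss rises to a maximum at r_cr then falls. Whether the coating helps depends on whether Q(r₂) has dropped back below Q(r₁).
Bare: R = 1/(2πr₁h) = 1.291 m·K/W; Q = 80.3/1.291 = 62.2 W/m.
Coated: R = R_cond + R_conv = 1.525 m·K/W; Q = 80.3/1.525 = 52.7 W/m.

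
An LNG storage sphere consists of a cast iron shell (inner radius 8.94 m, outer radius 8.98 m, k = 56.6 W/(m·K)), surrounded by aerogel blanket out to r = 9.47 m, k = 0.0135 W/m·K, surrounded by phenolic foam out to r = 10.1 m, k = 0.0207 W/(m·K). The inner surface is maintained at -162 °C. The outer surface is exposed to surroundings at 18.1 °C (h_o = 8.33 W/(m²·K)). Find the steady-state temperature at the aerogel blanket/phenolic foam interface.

T = -59.0 °C

Treat each layer as a resistance in series:
  R_cast iron = (1/8.94 − 1/8.98)/(4πk) = 4.982×10^-4/(4π·56.6) = 7.005×10^-7 K/W
  R_aerogel blanket = (1/8.98 − 1/9.47)/(4πk) = 0.005762/(4π·0.0135) = 0.03396 K/W
  R_phenolic foam = (1/9.47 − 1/10.1)/(4πk) = 0.006587/(4π·0.0207) = 0.02532 K/W
  R_conv,out = 1/(4πr²h) = 1/(4π·10.1²·8.33) = 9.365×10^-5 K/W
ΣR = 7.005×10^-7 + 0.03396 + 0.02532 + 9.365×10^-5 = 0.05937 K/W
Q = ΔT/ΣR = (-162 °C − 18.1 °C)/0.05937 = -3034 W
From the inner boundary to the aerogel blanket/phenolic foam interface, ΣR_partial = 0.03396 K/W.
T_interface = T_in − Q·ΣR_partial = -162 °C − (-3034)(0.03396) = -59.0 °C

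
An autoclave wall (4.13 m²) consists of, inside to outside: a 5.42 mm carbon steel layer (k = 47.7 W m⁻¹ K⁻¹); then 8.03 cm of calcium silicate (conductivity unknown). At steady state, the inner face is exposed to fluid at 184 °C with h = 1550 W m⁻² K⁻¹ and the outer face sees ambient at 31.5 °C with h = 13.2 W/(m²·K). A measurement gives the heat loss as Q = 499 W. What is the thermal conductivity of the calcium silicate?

k = 0.0677 W/m·K

ΣR = ΔT/Q = |184 − 31.5|/499 = 0.3056 K/W
Known resistances:
  R_conv,in = 1/(hA) = 1/(1550·4.13) = 1.562×10^-4 K/W
  R_carbon steel = L/(kA) = 0.00542/(47.7·4.13) = 2.751×10^-5 K/W
  R_conv,out = 1/(hA) = 1/(13.2·4.13) = 0.01834 K/W
R_calcium silicate = ΣR − ΣR_known = 0.3056 − 0.01852 = 0.2871 K/W
L/(kA) = 0.2871 ⇒ k = 0.0803/(0.2871·4.13) = 0.0677 W/m·K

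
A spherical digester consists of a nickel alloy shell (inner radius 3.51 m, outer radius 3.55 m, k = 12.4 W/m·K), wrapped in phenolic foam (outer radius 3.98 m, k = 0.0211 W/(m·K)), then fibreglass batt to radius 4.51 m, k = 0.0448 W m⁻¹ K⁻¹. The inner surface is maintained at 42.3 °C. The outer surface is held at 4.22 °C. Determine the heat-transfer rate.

Series thermal resistances, inner to outer:
  R_nickel alloy = (1/3.51 − 1/3.55)/(4πk) = 0.003210/(4π·12.4) = 2.060×10^-5 K/W
  R_phenolic foam = (1/3.55 − 1/3.98)/(4πk) = 0.03043/(4π·0.0211) = 0.1148 K/W
  R_fibreglass batt = (1/3.98 − 1/4.51)/(4πk) = 0.02953/(4π·0.0448) = 0.05245 K/W
ΣR = 2.060×10^-5 + 0.1148 + 0.05245 = 0.1673 K/W
Q = ΔT/ΣR = (42.3 °C − 4.22 °C)/0.1673 = 228 W

Q = 228 W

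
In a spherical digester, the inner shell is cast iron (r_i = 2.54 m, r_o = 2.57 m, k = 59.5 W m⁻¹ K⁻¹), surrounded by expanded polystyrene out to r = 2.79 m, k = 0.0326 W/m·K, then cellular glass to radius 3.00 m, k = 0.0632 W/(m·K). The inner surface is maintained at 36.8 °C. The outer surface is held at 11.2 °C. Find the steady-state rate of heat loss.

Q = 240 W

Series thermal resistances, inner to outer:
  R_cast iron = (1/2.54 − 1/2.57)/(4πk) = 0.004596/(4π·59.5) = 6.146×10^-6 K/W
  R_expanded polystyrene = (1/2.57 − 1/2.79)/(4πk) = 0.03068/(4π·0.0326) = 0.07490 K/W
  R_cellular glass = (1/2.79 − 1/3.00)/(4πk) = 0.02509/(4π·0.0632) = 0.03159 K/W
ΣR = 6.146×10^-6 + 0.07490 + 0.03159 = 0.1065 K/W
Q = ΔT/ΣR = (36.8 °C − 11.2 °C)/0.1065 = 240 W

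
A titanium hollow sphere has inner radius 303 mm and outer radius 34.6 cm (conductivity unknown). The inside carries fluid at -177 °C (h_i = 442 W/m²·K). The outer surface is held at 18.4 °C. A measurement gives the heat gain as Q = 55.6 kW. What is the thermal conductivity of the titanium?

k = 21.0 W/m·K

ΣR = ΔT/Q = |-177 − 18.4|/55600 = 0.003514 K/W
Known resistances:
  R_conv,in = 1/(4πr²h) = 1/(4π·0.303²·442) = 0.001961 K/W
R_titanium = ΣR − ΣR_known = 0.003514 − 0.001961 = 0.001553 K/W
(1/r₁−1/r₂)/(4πk) = 0.001553 ⇒ k = 0.4102/(4π·0.001553) = 21.0 W/m·K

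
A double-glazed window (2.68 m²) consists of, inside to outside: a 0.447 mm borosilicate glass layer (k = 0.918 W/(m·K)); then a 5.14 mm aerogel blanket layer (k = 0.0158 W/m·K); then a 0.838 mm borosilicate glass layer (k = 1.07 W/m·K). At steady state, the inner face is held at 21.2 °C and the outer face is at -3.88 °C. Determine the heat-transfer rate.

Q = 206 W

Series thermal resistances, inner to outer:
  R_borosilicate glass = L/(kA) = 4.47×10^-4/(0.918·2.68) = 1.817×10^-4 K/W
  R_aerogel blanket = L/(kA) = 0.00514/(0.0158·2.68) = 0.1214 K/W
  R_borosilicate glass = L/(kA) = 8.38×10^-4/(1.07·2.68) = 2.922×10^-4 K/W
ΣR = 1.817×10^-4 + 0.1214 + 2.922×10^-4 = 0.1219 K/W
Q = ΔT/ΣR = (21.2 °C − -3.88 °C)/0.1219 = 206 W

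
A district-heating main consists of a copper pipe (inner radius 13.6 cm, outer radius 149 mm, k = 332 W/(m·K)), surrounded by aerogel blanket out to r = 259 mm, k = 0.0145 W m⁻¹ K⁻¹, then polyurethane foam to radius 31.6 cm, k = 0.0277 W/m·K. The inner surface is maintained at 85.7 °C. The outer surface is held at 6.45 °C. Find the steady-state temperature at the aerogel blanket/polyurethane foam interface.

Resistance network (inner→outer):
  R'_copper = ln(0.149/0.136)/(2πk) = 0.09129/(2π·332) = 4.376×10^-5 m·K/W
  R'_aerogel blanket = ln(0.259/0.149)/(2πk) = 0.5529/(2π·0.0145) = 6.069 m·K/W
  R'_polyurethane foam = ln(0.316/0.259)/(2πk) = 0.1989/(2π·0.0277) = 1.143 m·K/W
ΣR = 4.376×10^-5 + 6.069 + 1.143 = 7.212 m·K/W
Q' = ΔT/ΣR = (85.7 °C − 6.45 °C)/7.212 = 10.99 W/m
From the inner boundary to the aerogel blanket/polyurethane foam interface, ΣR_partial = 6.069 m·K/W.
T_interface = T_in − Q'·ΣR_partial = 85.7 °C − (10.99)(6.069) = 19.0 °C

T = 19.0 °C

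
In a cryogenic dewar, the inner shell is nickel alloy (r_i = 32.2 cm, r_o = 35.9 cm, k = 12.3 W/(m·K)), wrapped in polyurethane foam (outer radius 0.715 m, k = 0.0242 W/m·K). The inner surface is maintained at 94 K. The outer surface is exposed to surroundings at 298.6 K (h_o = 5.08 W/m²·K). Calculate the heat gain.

Q = 44.5 W

Series thermal resistances, inner to outer:
  R_nickel alloy = (1/0.322 − 1/0.359)/(4πk) = 0.3201/(4π·12.3) = 0.002071 K/W
  R_polyurethane foam = (1/0.359 − 1/0.715)/(4πk) = 1.387/(4π·0.0242) = 4.561 K/W
  R_conv,out = 1/(4πr²h) = 1/(4π·0.715²·5.08) = 0.03064 K/W
ΣR = 0.002071 + 4.561 + 0.03064 = 4.594 K/W
Q = ΔT/ΣR = (94 K − 298.6 K)/4.594 = -44.5 W
(Negative Q ⇒ heat flows inward; heat gain = 44.5 W.)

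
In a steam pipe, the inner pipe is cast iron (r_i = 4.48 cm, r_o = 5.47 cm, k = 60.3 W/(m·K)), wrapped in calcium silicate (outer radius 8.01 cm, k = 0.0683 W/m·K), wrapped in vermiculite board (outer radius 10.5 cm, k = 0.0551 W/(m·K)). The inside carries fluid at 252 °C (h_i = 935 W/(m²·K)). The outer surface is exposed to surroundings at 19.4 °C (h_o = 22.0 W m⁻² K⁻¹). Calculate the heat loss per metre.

Q' = 133 W/m

Resistance network (inner→outer):
  R'_conv,in = 1/(2πr h) = 1/(2π·0.0448·935) = 0.003800 m·K/W
  R'_cast iron = ln(0.0547/0.0448)/(2πk) = 0.1997/(2π·60.3) = 5.270×10^-4 m·K/W
  R'_calcium silicate = ln(0.0801/0.0547)/(2πk) = 0.3814/(2π·0.0683) = 0.8888 m·K/W
  R'_vermiculite board = ln(0.105/0.0801)/(2πk) = 0.2707/(2π·0.0551) = 0.7819 m·K/W
  R'_conv,out = 1/(2πr h) = 1/(2π·0.105·22.0) = 0.06890 m·K/W
ΣR = 0.003800 + 5.270×10^-4 + 0.8888 + 0.7819 + 0.06890 = 1.744 m·K/W
Q' = ΔT/ΣR = (252 °C − 19.4 °C)/1.744 = 133 W/m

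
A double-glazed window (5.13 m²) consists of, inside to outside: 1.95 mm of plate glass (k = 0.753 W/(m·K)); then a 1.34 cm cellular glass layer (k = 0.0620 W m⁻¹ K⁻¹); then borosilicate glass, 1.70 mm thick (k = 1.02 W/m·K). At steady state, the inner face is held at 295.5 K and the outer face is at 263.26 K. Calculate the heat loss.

Q = 750 W

Series thermal resistances, inner to outer:
  R_plate glass = L/(kA) = 0.00195/(0.753·5.13) = 5.048×10^-4 K/W
  R_cellular glass = L/(kA) = 0.0134/(0.0620·5.13) = 0.04213 K/W
  R_borosilicate glass = L/(kA) = 0.00170/(1.02·5.13) = 3.249×10^-4 K/W
ΣR = 5.048×10^-4 + 0.04213 + 3.249×10^-4 = 0.04296 K/W
Q = ΔT/ΣR = (295.5 K − 263.26 K)/0.04296 = 750 W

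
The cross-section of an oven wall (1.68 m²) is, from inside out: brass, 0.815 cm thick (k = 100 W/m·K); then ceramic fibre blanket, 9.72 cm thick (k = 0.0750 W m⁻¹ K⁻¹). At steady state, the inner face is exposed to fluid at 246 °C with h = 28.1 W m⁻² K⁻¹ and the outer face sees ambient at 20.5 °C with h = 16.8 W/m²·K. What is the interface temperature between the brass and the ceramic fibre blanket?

T = 240 °C

Treat each layer as a resistance in series:
  R_conv,in = 1/(hA) = 1/(28.1·1.68) = 0.02118 K/W
  R_brass = L/(kA) = 0.00815/(100·1.68) = 4.851×10^-5 K/W
  R_ceramic fibre blanket = L/(kA) = 0.0972/(0.0750·1.68) = 0.7714 K/W
  R_conv,out = 1/(hA) = 1/(16.8·1.68) = 0.03543 K/W
ΣR = 0.02118 + 4.851×10^-5 + 0.7714 + 0.03543 = 0.8281 K/W
Q = ΔT/ΣR = (246 °C − 20.5 °C)/0.8281 = 272.3 W
From the inner boundary to the brass/ceramic fibre blanket interface, ΣR_partial = 0.02123 K/W.
T_interface = T_in − Q·ΣR_partial = 246 °C − (272.3)(0.02123) = 240 °C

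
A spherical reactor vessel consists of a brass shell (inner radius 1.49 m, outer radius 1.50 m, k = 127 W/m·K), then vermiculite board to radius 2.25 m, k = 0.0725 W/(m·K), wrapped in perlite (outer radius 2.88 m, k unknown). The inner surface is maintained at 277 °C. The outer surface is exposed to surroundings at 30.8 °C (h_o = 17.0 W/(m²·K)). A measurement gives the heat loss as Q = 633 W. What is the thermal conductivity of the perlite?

ΣR = ΔT/Q = |277 − 30.8|/633 = 0.3889 K/W
Known resistances:
  R_brass = (1/1.49 − 1/1.50)/(4πk) = 0.004474/(4π·127) = 2.804×10^-6 K/W
  R_vermiculite board = (1/1.50 − 1/2.25)/(4πk) = 0.2222/(4π·0.0725) = 0.2439 K/W
  R_conv,out = 1/(4πr²h) = 1/(4π·2.88²·17.0) = 5.644×10^-4 K/W
R_perlite = ΣR − ΣR_known = 0.3889 − 0.2445 = 0.1444 K/W
(1/r₁−1/r₂)/(4πk) = 0.1444 ⇒ k = 0.09722/(4π·0.1444) = 0.0536 W/m·K

k = 0.0536 W/m·K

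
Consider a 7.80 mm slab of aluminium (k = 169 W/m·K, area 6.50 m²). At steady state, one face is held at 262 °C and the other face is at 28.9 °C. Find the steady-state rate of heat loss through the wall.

Q = 32800 kW

Q = kA·ΔT/L = 169 × 6.50 × |262 °C − 28.9 °C| / 0.00780 = 3.28×10^7 W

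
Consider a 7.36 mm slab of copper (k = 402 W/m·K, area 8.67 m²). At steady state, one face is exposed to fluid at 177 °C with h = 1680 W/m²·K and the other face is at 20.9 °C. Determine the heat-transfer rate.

Treat each layer as a resistance in series:
  R_conv,in = 1/(hA) = 1/(1680·8.67) = 6.865×10^-5 K/W
  R_copper = L/(kA) = 0.00736/(402·8.67) = 2.112×10^-6 K/W
ΣR = 6.865×10^-5 + 2.112×10^-6 = 7.076×10^-5 K/W
Q = ΔT/ΣR = (177 °C − 20.9 °C)/7.076×10^-5 = 2.21×10^6 W

Q = 2210 kW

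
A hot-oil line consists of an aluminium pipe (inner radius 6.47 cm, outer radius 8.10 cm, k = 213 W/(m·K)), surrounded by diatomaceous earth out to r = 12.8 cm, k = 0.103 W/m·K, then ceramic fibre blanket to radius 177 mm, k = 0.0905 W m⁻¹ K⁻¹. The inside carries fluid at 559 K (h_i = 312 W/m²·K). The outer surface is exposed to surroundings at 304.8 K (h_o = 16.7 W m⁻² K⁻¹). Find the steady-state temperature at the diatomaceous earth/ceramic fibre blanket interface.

Resistance network (inner→outer):
  R'_conv,in = 1/(2πr h) = 1/(2π·0.0647·312) = 0.007884 m·K/W
  R'_aluminium = ln(0.0810/0.0647)/(2πk) = 0.2247/(2π·213) = 1.679×10^-4 m·K/W
  R'_diatomaceous earth = ln(0.128/0.0810)/(2πk) = 0.4576/(2π·0.103) = 0.7071 m·K/W
  R'_ceramic fibre blanket = ln(0.177/0.128)/(2πk) = 0.3241/(2π·0.0905) = 0.5700 m·K/W
  R'_conv,out = 1/(2πr h) = 1/(2π·0.177·16.7) = 0.05384 m·K/W
ΣR = 0.007884 + 1.679×10^-4 + 0.7071 + 0.5700 + 0.05384 = 1.339 m·K/W
Q' = ΔT/ΣR = (559 K − 304.8 K)/1.339 = 189.8 W/m
From the inner boundary to the diatomaceous earth/ceramic fibre blanket interface, ΣR_partial = 0.7152 m·K/W.
T_interface = T_in − Q'·ΣR_partial = 559 K − (189.8)(0.7152) = 423 K

T = 423 K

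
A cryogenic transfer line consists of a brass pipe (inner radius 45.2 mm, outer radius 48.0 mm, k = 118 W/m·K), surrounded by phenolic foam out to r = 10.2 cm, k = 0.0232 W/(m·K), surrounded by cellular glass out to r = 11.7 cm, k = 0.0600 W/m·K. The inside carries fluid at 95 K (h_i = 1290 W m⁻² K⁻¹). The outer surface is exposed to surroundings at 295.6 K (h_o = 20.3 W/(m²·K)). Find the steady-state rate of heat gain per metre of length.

Q' = 35.8 W/m

Series thermal resistances, inner to outer:
  R'_conv,in = 1/(2πr h) = 1/(2π·0.0452·1290) = 0.002730 m·K/W
  R'_brass = ln(0.0480/0.0452)/(2πk) = 0.06010/(2π·118) = 8.107×10^-5 m·K/W
  R'_phenolic foam = ln(0.102/0.0480)/(2πk) = 0.7538/(2π·0.0232) = 5.171 m·K/W
  R'_cellular glass = ln(0.117/0.102)/(2πk) = 0.1372/(2π·0.0600) = 0.3639 m·K/W
  R'_conv,out = 1/(2πr h) = 1/(2π·0.117·20.3) = 0.06701 m·K/W
ΣR = 0.002730 + 8.107×10^-5 + 5.171 + 0.3639 + 0.06701 = 5.605 m·K/W
Q' = ΔT/ΣR = (95 K − 295.6 K)/5.605 = -35.8 W/m
(Negative Q' ⇒ heat flows inward; heat gain = 35.8 W/m.)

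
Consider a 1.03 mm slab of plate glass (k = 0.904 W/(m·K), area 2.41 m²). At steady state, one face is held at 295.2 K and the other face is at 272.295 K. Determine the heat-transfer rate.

Q = 48400 W

Q = kA·ΔT/L = 0.904 × 2.41 × |295.2 K − 272.295 K| / 0.00103 = 48400 W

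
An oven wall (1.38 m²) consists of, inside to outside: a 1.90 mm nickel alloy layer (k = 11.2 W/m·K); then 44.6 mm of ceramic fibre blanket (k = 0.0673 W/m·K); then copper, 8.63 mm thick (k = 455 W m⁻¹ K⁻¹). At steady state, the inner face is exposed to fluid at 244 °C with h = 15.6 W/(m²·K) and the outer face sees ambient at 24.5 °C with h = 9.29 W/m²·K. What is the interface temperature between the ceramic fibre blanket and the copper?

T = 52.8 °C

Series thermal resistances, inner to outer:
  R_conv,in = 1/(hA) = 1/(15.6·1.38) = 0.04645 K/W
  R_nickel alloy = L/(kA) = 0.00190/(11.2·1.38) = 1.229×10^-4 K/W
  R_ceramic fibre blanket = L/(kA) = 0.0446/(0.0673·1.38) = 0.4802 K/W
  R_copper = L/(kA) = 0.00863/(455·1.38) = 1.374×10^-5 K/W
  R_conv,out = 1/(hA) = 1/(9.29·1.38) = 0.07800 K/W
ΣR = 0.04645 + 1.229×10^-4 + 0.4802 + 1.374×10^-5 + 0.07800 = 0.6048 K/W
Q = ΔT/ΣR = (244 °C − 24.5 °C)/0.6048 = 362.9 W
From the inner boundary to the ceramic fibre blanket/copper interface, ΣR_partial = 0.5268 K/W.
T_interface = T_in − Q·ΣR_partial = 244 °C − (362.9)(0.5268) = 52.8 °C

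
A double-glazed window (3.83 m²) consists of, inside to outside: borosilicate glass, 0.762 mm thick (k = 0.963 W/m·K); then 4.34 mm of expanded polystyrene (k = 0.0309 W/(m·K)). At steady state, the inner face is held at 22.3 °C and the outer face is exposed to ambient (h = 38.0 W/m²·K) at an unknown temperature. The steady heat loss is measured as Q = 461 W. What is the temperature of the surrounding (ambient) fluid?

Sum the resistances:
  R_borosilicate glass = L/(kA) = 7.62×10^-4/(0.963·3.83) = 2.066×10^-4 K/W
  R_expanded polystyrene = L/(kA) = 0.00434/(0.0309·3.83) = 0.03667 K/W
  R_conv,out = 1/(hA) = 1/(38.0·3.83) = 0.006871 K/W
ΣR = 0.04375 K/W
ΔT = Q·ΣR = 461 × 0.04375 = 20.17 K
Heat flows outward, so T_out = T_in − ΔT = 22.3 − 20.17 = 2.13 °C

T_out = 2.13 °C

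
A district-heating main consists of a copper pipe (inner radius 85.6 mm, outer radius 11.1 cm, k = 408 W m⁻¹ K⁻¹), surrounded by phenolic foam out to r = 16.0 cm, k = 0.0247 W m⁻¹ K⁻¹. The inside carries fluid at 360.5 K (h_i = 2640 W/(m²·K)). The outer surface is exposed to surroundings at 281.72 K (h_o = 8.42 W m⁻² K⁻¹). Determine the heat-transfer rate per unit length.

Resistance network (inner→outer):
  R'_conv,in = 1/(2πr h) = 1/(2π·0.0856·2640) = 7.043×10^-4 m·K/W
  R'_copper = ln(0.111/0.0856)/(2πk) = 0.2598/(2π·408) = 1.014×10^-4 m·K/W
  R'_phenolic foam = ln(0.160/0.111)/(2πk) = 0.3656/(2π·0.0247) = 2.356 m·K/W
  R'_conv,out = 1/(2πr h) = 1/(2π·0.160·8.42) = 0.1181 m·K/W
ΣR = 7.043×10^-4 + 1.014×10^-4 + 2.356 + 0.1181 = 2.475 m·K/W
Q' = ΔT/ΣR = (360.5 K − 281.72 K)/2.475 = 31.8 W/m

Q' = 31.8 W/m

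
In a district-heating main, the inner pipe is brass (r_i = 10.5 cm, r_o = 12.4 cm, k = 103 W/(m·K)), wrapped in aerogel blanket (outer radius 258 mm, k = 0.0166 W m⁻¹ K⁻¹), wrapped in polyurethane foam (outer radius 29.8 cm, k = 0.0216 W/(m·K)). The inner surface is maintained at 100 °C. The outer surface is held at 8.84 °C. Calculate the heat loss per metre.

Q' = 11.3 W/m

Resistance network (inner→outer):
  R'_brass = ln(0.124/0.105)/(2πk) = 0.1663/(2π·103) = 2.570×10^-4 m·K/W
  R'_aerogel blanket = ln(0.258/0.124)/(2πk) = 0.7327/(2π·0.0166) = 7.025 m·K/W
  R'_polyurethane foam = ln(0.298/0.258)/(2πk) = 0.1441/(2π·0.0216) = 1.062 m·K/W
ΣR = 2.570×10^-4 + 7.025 + 1.062 = 8.087 m·K/W
Q' = ΔT/ΣR = (100 °C − 8.84 °C)/8.087 = 11.3 W/m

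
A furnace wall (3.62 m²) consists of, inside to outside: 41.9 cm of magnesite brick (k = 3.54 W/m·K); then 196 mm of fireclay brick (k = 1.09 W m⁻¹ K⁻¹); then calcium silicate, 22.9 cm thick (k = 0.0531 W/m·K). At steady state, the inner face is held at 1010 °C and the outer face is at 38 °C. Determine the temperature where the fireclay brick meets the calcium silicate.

Series thermal resistances, inner to outer:
  R_magnesite brick = L/(kA) = 0.419/(3.54·3.62) = 0.03270 K/W
  R_fireclay brick = L/(kA) = 0.196/(1.09·3.62) = 0.04967 K/W
  R_calcium silicate = L/(kA) = 0.229/(0.0531·3.62) = 1.191 K/W
ΣR = 0.03270 + 0.04967 + 1.191 = 1.273 K/W
Q = ΔT/ΣR = (1010 °C − 38 °C)/1.273 = 763.6 W
From the inner boundary to the fireclay brick/calcium silicate interface, ΣR_partial = 0.08237 K/W.
T_interface = T_in − Q·ΣR_partial = 1010 °C − (763.6)(0.08237) = 947 °C

T = 947 °C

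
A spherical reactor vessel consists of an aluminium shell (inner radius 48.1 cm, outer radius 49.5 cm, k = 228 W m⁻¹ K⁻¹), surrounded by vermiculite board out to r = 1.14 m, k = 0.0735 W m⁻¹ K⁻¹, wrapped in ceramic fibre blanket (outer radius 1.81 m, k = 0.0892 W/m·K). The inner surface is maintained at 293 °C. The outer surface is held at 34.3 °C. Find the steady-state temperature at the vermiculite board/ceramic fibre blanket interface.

Treat each layer as a resistance in series:
  R_aluminium = (1/0.481 − 1/0.495)/(4πk) = 0.05880/(4π·228) = 2.052×10^-5 K/W
  R_vermiculite board = (1/0.495 − 1/1.14)/(4πk) = 1.143/(4π·0.0735) = 1.238 K/W
  R_ceramic fibre blanket = (1/1.14 − 1/1.81)/(4πk) = 0.3247/(4π·0.0892) = 0.2897 K/W
ΣR = 2.052×10^-5 + 1.238 + 0.2897 = 1.528 K/W
Q = ΔT/ΣR = (293 °C − 34.3 °C)/1.528 = 169.3 W
From the inner boundary to the vermiculite board/ceramic fibre blanket interface, ΣR_partial = 1.238 K/W.
T_interface = T_in − Q·ΣR_partial = 293 °C − (169.3)(1.238) = 83.4 °C

T = 83.4 °C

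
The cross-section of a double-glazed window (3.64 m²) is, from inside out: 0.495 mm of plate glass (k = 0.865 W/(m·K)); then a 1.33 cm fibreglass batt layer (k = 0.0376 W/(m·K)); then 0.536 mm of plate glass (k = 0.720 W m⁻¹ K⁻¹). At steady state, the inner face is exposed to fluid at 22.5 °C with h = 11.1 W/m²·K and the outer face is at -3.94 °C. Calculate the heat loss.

Q = 216 W

Resistance network (inner→outer):
  R_conv,in = 1/(hA) = 1/(11.1·3.64) = 0.02475 K/W
  R_plate glass = L/(kA) = 4.95×10^-4/(0.865·3.64) = 1.572×10^-4 K/W
  R_fibreglass batt = L/(kA) = 0.0133/(0.0376·3.64) = 0.09718 K/W
  R_plate glass = L/(kA) = 5.36×10^-4/(0.720·3.64) = 2.045×10^-4 K/W
ΣR = 0.02475 + 1.572×10^-4 + 0.09718 + 2.045×10^-4 = 0.1223 K/W
Q = ΔT/ΣR = (22.5 °C − -3.94 °C)/0.1223 = 216 W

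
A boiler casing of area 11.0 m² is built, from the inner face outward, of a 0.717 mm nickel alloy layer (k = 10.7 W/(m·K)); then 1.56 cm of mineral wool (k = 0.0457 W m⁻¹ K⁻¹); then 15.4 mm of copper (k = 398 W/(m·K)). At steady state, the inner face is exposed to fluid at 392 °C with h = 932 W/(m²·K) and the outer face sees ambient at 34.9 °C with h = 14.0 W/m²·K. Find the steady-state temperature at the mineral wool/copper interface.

T = 96.6 °C

Treat each layer as a resistance in series:
  R_conv,in = 1/(hA) = 1/(932·11.0) = 9.754×10^-5 K/W
  R_nickel alloy = L/(kA) = 7.17×10^-4/(10.7·11.0) = 6.092×10^-6 K/W
  R_mineral wool = L/(kA) = 0.0156/(0.0457·11.0) = 0.03103 K/W
  R_copper = L/(kA) = 0.0154/(398·11.0) = 3.518×10^-6 K/W
  R_conv,out = 1/(hA) = 1/(14.0·11.0) = 0.006494 K/W
ΣR = 9.754×10^-5 + 6.092×10^-6 + 0.03103 + 3.518×10^-6 + 0.006494 = 0.03763 K/W
Q = ΔT/ΣR = (392 °C − 34.9 °C)/0.03763 = 9490 W
From the inner boundary to the mineral wool/copper interface, ΣR_partial = 0.03113 K/W.
T_interface = T_in − Q·ΣR_partial = 392 °C − (9490)(0.03113) = 96.6 °C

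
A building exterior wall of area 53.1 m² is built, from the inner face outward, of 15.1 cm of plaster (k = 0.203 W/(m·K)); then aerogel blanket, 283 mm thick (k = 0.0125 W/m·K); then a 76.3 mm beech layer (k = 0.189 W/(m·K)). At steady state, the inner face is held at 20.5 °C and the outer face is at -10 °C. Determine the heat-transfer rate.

Q = 68.1 W

Series thermal resistances, inner to outer:
  R_plaster = L/(kA) = 0.151/(0.203·53.1) = 0.01401 K/W
  R_aerogel blanket = L/(kA) = 0.283/(0.0125·53.1) = 0.4264 K/W
  R_beech = L/(kA) = 0.0763/(0.189·53.1) = 0.007603 K/W
ΣR = 0.01401 + 0.4264 + 0.007603 = 0.4480 K/W
Q = ΔT/ΣR = (20.5 °C − -10 °C)/0.4480 = 68.1 W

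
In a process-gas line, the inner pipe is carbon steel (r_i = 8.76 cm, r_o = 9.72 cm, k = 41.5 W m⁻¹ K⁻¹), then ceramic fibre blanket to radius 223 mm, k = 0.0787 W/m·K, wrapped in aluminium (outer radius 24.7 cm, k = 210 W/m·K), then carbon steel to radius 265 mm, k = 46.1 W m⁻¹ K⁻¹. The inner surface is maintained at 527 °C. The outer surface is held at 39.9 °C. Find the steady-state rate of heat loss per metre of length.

Q' = 290 W/m

Resistance network (inner→outer):
  R'_carbon steel = ln(0.0972/0.0876)/(2πk) = 0.1040/(2π·41.5) = 3.988×10^-4 m·K/W
  R'_ceramic fibre blanket = ln(0.223/0.0972)/(2πk) = 0.8304/(2π·0.0787) = 1.679 m·K/W
  R'_aluminium = ln(0.247/0.223)/(2πk) = 0.1022/(2π·210) = 7.747×10^-5 m·K/W
  R'_carbon steel = ln(0.265/0.247)/(2πk) = 0.07034/(2π·46.1) = 2.428×10^-4 m·K/W
ΣR = 3.988×10^-4 + 1.679 + 7.747×10^-5 + 2.428×10^-4 = 1.680 m·K/W
Q' = ΔT/ΣR = (527 °C − 39.9 °C)/1.680 = 290 W/m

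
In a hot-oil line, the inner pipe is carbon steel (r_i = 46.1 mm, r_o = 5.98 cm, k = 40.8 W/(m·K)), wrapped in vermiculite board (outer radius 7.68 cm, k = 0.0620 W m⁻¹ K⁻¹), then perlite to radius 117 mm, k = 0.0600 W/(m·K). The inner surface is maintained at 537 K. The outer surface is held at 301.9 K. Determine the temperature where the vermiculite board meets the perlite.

Series thermal resistances, inner to outer:
  R'_carbon steel = ln(0.0598/0.0461)/(2πk) = 0.2602/(2π·40.8) = 0.001015 m·K/W
  R'_vermiculite board = ln(0.0768/0.0598)/(2πk) = 0.2502/(2π·0.0620) = 0.6423 m·K/W
  R'_perlite = ln(0.117/0.0768)/(2πk) = 0.4210/(2π·0.0600) = 1.117 m·K/W
ΣR = 0.001015 + 0.6423 + 1.117 = 1.760 m·K/W
Q' = ΔT/ΣR = (537 K − 301.9 K)/1.760 = 133.6 W/m
From the inner boundary to the vermiculite board/perlite interface, ΣR_partial = 0.6433 m·K/W.
T_interface = T_in − Q'·ΣR_partial = 537 K − (133.6)(0.6433) = 451 K

T = 451 K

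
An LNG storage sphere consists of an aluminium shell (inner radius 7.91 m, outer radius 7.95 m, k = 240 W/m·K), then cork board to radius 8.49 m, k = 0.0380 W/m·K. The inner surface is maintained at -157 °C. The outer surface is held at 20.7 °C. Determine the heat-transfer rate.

Q = 10.6 kW

Series thermal resistances, inner to outer:
  R_aluminium = (1/7.91 − 1/7.95)/(4πk) = 6.361×10^-4/(4π·240) = 2.109×10^-7 K/W
  R_cork board = (1/7.95 − 1/8.49)/(4πk) = 0.008001/(4π·0.0380) = 0.01675 K/W
ΣR = 2.109×10^-7 + 0.01675 = 0.01675 K/W
Q = ΔT/ΣR = (-157 °C − 20.7 °C)/0.01675 = -10600 W
(Negative Q ⇒ heat flows inward; heat gain = 10600 W.)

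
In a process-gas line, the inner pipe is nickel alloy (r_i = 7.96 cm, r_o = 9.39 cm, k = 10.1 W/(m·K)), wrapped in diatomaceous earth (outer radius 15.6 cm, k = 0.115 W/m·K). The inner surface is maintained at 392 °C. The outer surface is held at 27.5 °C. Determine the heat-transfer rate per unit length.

Treat each layer as a resistance in series:
  R'_nickel alloy = ln(0.0939/0.0796)/(2πk) = 0.1652/(2π·10.1) = 0.002603 m·K/W
  R'_diatomaceous earth = ln(0.156/0.0939)/(2πk) = 0.5076/(2π·0.115) = 0.7025 m·K/W
ΣR = 0.002603 + 0.7025 = 0.7051 m·K/W
Q' = ΔT/ΣR = (392 °C − 27.5 °C)/0.7051 = 517 W/m

Q' = 517 W/m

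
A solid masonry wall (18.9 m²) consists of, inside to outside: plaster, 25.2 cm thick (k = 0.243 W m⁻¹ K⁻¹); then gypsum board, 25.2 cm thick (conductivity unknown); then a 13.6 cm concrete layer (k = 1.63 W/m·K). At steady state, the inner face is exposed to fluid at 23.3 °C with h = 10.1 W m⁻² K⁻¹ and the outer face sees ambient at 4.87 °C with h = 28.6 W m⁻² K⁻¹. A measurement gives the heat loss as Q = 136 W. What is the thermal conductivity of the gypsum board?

k = 0.193 W/m·K

ΣR = ΔT/Q = |23.3 − 4.87|/136 = 0.1355 K/W
Known resistances:
  R_conv,in = 1/(hA) = 1/(10.1·18.9) = 0.005239 K/W
  R_plaster = L/(kA) = 0.252/(0.243·18.9) = 0.05487 K/W
  R_concrete = L/(kA) = 0.136/(1.63·18.9) = 0.004415 K/W
  R_conv,out = 1/(hA) = 1/(28.6·18.9) = 0.001850 K/W
R_gypsum board = ΣR − ΣR_known = 0.1355 − 0.06637 = 0.06913 K/W
L/(kA) = 0.06913 ⇒ k = 0.252/(0.06913·18.9) = 0.193 W/m·K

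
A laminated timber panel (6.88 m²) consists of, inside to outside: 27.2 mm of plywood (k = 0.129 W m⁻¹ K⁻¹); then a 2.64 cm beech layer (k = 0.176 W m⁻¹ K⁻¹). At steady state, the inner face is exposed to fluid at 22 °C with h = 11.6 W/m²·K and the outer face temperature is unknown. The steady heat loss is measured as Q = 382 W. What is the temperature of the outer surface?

T_out = -2.82 °C

Series resistances:
  R_conv,in = 1/(hA) = 1/(11.6·6.88) = 0.01253 K/W
  R_plywood = L/(kA) = 0.0272/(0.129·6.88) = 0.03065 K/W
  R_beech = L/(kA) = 0.0264/(0.176·6.88) = 0.02180 K/W
ΣR = 0.06498 K/W
ΔT = Q·ΣR = 382 × 0.06498 = 24.82 K
Heat flows outward, so T_out = T_in − ΔT = 22 − 24.82 = -2.82 °C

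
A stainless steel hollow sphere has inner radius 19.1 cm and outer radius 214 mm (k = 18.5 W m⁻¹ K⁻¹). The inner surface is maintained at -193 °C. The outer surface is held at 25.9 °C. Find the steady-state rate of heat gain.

Q = 90.4 kW

Q = 4πk·ΔT/(1/r₁ − 1/r₂) = 4π × 18.5 × 218.9 / (1/0.191 − 1/0.214) = 90400 W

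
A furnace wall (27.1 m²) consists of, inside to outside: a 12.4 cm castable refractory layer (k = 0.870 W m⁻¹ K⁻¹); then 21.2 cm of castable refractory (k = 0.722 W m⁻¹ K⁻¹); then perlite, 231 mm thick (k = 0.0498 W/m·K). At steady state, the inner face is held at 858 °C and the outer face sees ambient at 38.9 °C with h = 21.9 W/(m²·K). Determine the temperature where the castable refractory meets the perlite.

Resistance network (inner→outer):
  R_castable refractory = L/(kA) = 0.124/(0.870·27.1) = 0.005259 K/W
  R_castable refractory = L/(kA) = 0.212/(0.722·27.1) = 0.01084 K/W
  R_perlite = L/(kA) = 0.231/(0.0498·27.1) = 0.1712 K/W
  R_conv,out = 1/(hA) = 1/(21.9·27.1) = 0.001685 K/W
ΣR = 0.005259 + 0.01084 + 0.1712 + 0.001685 = 0.1890 K/W
Q = ΔT/ΣR = (858 °C − 38.9 °C)/0.1890 = 4334 W
From the inner boundary to the castable refractory/perlite interface, ΣR_partial = 0.01610 K/W.
T_interface = T_in − Q·ΣR_partial = 858 °C − (4334)(0.01610) = 788 °C

T = 788 °C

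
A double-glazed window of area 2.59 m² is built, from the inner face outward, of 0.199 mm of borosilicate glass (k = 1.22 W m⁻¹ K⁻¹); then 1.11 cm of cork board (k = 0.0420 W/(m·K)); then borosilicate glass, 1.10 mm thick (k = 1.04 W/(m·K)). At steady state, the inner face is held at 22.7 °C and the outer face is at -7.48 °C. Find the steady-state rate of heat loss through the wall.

Q = 294 W

Resistance network (inner→outer):
  R_borosilicate glass = L/(kA) = 1.99×10^-4/(1.22·2.59) = 6.298×10^-5 K/W
  R_cork board = L/(kA) = 0.0111/(0.0420·2.59) = 0.1020 K/W
  R_borosilicate glass = L/(kA) = 0.00110/(1.04·2.59) = 4.084×10^-4 K/W
ΣR = 6.298×10^-5 + 0.1020 + 4.084×10^-4 = 0.1025 K/W
Q = ΔT/ΣR = (22.7 °C − -7.48 °C)/0.1025 = 294 W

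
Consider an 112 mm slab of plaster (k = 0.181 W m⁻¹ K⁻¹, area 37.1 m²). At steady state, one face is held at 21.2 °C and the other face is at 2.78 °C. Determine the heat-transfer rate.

Q = kA·ΔT/L = 0.181 × 37.1 × |21.2 °C − 2.78 °C| / 0.112 = 1100 W

Q = 1100 W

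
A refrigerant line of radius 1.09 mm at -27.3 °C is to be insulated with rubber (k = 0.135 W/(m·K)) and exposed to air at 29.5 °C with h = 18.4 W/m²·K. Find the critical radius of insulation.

For a cylinder, r_cr = k_ins/h = 0.135/18.4 = 0.00734 m = 0.734 cm

r_cr = 0.734 cm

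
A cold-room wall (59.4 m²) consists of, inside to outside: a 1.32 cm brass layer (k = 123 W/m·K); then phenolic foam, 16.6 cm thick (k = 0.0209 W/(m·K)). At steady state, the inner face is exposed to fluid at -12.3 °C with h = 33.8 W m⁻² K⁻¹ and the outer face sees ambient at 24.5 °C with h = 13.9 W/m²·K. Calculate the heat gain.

Q = 272 W

Series thermal resistances, inner to outer:
  R_conv,in = 1/(hA) = 1/(33.8·59.4) = 4.981×10^-4 K/W
  R_brass = L/(kA) = 0.0132/(123·59.4) = 1.807×10^-6 K/W
  R_phenolic foam = L/(kA) = 0.166/(0.0209·59.4) = 0.1337 K/W
  R_conv,out = 1/(hA) = 1/(13.9·59.4) = 0.001211 K/W
ΣR = 4.981×10^-4 + 1.807×10^-6 + 0.1337 + 0.001211 = 0.1354 K/W
Q = ΔT/ΣR = (-12.3 °C − 24.5 °C)/0.1354 = -272 W
(Negative Q ⇒ heat flows inward; heat gain = 272 W.)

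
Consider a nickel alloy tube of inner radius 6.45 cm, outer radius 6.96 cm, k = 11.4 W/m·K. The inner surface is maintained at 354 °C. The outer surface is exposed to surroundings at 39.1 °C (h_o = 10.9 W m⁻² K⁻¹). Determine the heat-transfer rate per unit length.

Resistance network (inner→outer):
  R'_nickel alloy = ln(0.0696/0.0645)/(2πk) = 0.07610/(2π·11.4) = 0.001062 m·K/W
  R'_conv,out = 1/(2πr h) = 1/(2π·0.0696·10.9) = 0.2098 m·K/W
ΣR = 0.001062 + 0.2098 = 0.2109 m·K/W
Q' = ΔT/ΣR = (354 °C − 39.1 °C)/0.2109 = 1490 W/m

Q' = 1490 W/m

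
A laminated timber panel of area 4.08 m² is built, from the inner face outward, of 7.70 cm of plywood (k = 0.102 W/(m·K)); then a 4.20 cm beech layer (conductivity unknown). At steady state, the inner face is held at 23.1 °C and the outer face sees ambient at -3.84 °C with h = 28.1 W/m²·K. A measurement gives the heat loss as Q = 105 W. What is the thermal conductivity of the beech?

ΣR = ΔT/Q = |23.1 − -3.84|/105 = 0.2566 K/W
Known resistances:
  R_plywood = L/(kA) = 0.0770/(0.102·4.08) = 0.1850 K/W
  R_conv,out = 1/(hA) = 1/(28.1·4.08) = 0.008722 K/W
R_beech = ΣR − ΣR_known = 0.2566 − 0.1937 = 0.06290 K/W
L/(kA) = 0.06290 ⇒ k = 0.0420/(0.06290·4.08) = 0.164 W/m·K

k = 0.164 W/m·K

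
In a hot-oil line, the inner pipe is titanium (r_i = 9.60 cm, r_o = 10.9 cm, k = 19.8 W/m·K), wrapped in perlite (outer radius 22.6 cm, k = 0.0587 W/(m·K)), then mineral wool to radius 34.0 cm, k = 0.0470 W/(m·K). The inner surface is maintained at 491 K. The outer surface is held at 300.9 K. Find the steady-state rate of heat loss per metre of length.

Resistance network (inner→outer):
  R'_titanium = ln(0.109/0.0960)/(2πk) = 0.1270/(2π·19.8) = 0.001021 m·K/W
  R'_perlite = ln(0.226/0.109)/(2πk) = 0.7292/(2π·0.0587) = 1.977 m·K/W
  R'_mineral wool = ln(0.340/0.226)/(2πk) = 0.4084/(2π·0.0470) = 1.383 m·K/W
ΣR = 0.001021 + 1.977 + 1.383 = 3.361 m·K/W
Q' = ΔT/ΣR = (491 K − 300.9 K)/3.361 = 56.6 W/m

Q' = 56.6 W/m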